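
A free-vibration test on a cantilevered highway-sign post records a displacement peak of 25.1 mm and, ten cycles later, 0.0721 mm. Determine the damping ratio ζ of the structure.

Logarithmic decrement δ = (1/n)·ln(x₀/x_n) = (1/10)·ln(25.1/0.0721) = (1/10)·ln(348.1) = 0.5853.
ζ = δ/√(4π² + δ²) = 0.5853/√(39.48 + 0.343) = 0.5853/6.310 = 0.09275.

0.0927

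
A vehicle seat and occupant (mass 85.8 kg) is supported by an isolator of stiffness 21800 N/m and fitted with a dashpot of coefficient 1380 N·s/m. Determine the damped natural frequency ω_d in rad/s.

13.8 rad/s

ω_n = √(k/m) = √(21800/85.8) = 15.94 rad/s.
Critical damping c_c = 2√(k·m) = 2√(21800 × 85.8) = 2735 N·s/m, so ζ = c/c_c = 1380/2735 = 0.5045.
ω_d = ω_n√(1 − ζ²) = 15.94 × √(1 − 0.255) = 13.76 rad/s.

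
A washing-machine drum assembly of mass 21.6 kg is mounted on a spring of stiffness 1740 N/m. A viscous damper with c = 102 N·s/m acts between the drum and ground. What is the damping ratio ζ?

0.263

ω_n = √(k/m) = √(1740/21.6) = 8.975 rad/s.
Critical damping c_c = 2√(k·m) = 2√(1740 × 21.6) = 387.7 N·s/m, so ζ = c/c_c = 102/387.7 = 0.2631.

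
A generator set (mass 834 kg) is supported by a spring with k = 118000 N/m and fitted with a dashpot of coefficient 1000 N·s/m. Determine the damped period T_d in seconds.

0.529 s

ω_n = √(k/m) = √(118000/834) = 11.89 rad/s.
Critical damping c_c = 2√(k·m) = 2√(118000 × 834) = 19840 N·s/m, so ζ = c/c_c = 1000/19840 = 0.05040.
ω_d = ω_n√(1 − ζ²) = 11.89 × √(1 − 0.00254) = 11.88 rad/s.
T_d = 2π/ω_d = 0.5289 s.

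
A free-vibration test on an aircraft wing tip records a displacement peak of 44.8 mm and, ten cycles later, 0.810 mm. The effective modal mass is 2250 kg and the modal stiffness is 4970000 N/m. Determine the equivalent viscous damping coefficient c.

Logarithmic decrement δ = (1/n)·ln(x₀/x_n) = (1/10)·ln(44.8/0.810) = (1/10)·ln(55.31) = 0.4013.
ζ = δ/√(4π² + δ²) = 0.4013/√(39.48 + 0.161) = 0.4013/6.296 = 0.06374.
c = ζ · 2√(km) = 0.06374 × 2√(4970000 × 2250) = 0.06374 × 211500 = 13480 N·s/m.

13500 N·s/m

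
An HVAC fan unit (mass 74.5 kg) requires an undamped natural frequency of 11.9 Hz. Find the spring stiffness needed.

ω_n = 2πf_n = 2π × 11.9 = 74.77 rad/s.
k = m·ω_n² = 74.5 × 74.77² = 74.5 × 5591 = 416500 N/m.

416000 N/m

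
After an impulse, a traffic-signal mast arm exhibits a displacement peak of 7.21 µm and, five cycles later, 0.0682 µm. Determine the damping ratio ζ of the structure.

0.147

Logarithmic decrement δ = (1/n)·ln(x₀/x_n) = (1/5)·ln(7.21/0.0682) = (1/5)·ln(105.7) = 0.9322.
ζ = δ/√(4π² + δ²) = 0.9322/√(39.48 + 0.869) = 0.9322/6.352 = 0.1468.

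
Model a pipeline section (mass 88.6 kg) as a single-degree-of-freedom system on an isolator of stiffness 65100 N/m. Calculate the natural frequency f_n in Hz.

4.31 Hz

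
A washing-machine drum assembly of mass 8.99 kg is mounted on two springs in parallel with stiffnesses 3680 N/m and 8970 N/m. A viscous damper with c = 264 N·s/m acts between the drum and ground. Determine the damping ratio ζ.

0.391

Parallel springs add: k_eq = 3680 + 8970 = 12650 N/m.
ω_n = √(k_eq/m) = √(12650/8.99) = 37.51 rad/s.
Critical damping c_c = 2√(k_eq·m) = 2√(12650 × 8.99) = 674.5 N·s/m, so ζ = c/c_c = 264/674.5 = 0.3914.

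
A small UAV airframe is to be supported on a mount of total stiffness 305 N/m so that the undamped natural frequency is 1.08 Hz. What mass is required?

6.62 kg

ω_n = 2πf_n = 2π × 1.08 = 6.786 rad/s.
m = k/ω_n² = 305/6.786² = 305/46.05 = 6.624 kg.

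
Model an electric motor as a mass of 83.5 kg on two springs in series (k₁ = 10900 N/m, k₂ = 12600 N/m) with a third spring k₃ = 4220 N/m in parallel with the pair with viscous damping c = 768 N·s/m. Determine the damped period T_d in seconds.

Series pair: k_s = k₁k₂/(k₁+k₂) = (10900)(12600)/(10900 + 12600) = 5844 N/m. In parallel with k₃: k_eq = 5844 + 4220 = 10060 N/m.
ω_n = √(k_eq/m) = √(10060/83.5) = 10.98 rad/s.
Critical damping c_c = 2√(k_eq·m) = 2√(10060 × 83.5) = 1833 N·s/m, so ζ = c/c_c = 768/1833 = 0.4189.
ω_d = ω_n√(1 − ζ²) = 10.98 × √(1 − 0.175) = 9.969 rad/s.
T_d = 2π/ω_d = 0.6303 s.

0.630 s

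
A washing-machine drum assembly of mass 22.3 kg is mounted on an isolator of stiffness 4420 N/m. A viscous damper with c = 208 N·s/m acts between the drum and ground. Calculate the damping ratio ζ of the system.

ω_n = √(k/m) = √(4420/22.3) = 14.08 rad/s.
Critical damping c_c = 2√(k·m) = 2√(4420 × 22.3) = 627.9 N·s/m, so ζ = c/c_c = 208/627.9 = 0.3313.

0.331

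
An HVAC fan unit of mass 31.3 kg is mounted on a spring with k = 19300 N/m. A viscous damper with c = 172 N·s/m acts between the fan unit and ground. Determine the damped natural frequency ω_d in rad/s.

24.7 rad/s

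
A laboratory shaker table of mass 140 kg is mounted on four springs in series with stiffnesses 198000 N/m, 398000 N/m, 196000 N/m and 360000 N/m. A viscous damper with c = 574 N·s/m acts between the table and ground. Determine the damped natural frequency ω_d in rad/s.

21.4 rad/s

Series springs: 1/k_eq = 1/198000 + 1/398000 + 1/196000 + 1/360000 = 1.544×10^-5, so k_eq = 64750 N/m.
ω_n = √(k_eq/m) = √(64750/140) = 21.51 rad/s.
Critical damping c_c = 2√(k_eq·m) = 2√(64750 × 140) = 6022 N·s/m, so ζ = c/c_c = 574/6022 = 0.09532.
ω_d = ω_n√(1 − ζ²) = 21.51 × √(1 − 0.00909) = 21.41 rad/s.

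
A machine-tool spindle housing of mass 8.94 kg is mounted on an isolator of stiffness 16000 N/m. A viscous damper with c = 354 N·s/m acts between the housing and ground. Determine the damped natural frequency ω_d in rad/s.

ω_n = √(k/m) = √(16000/8.94) = 42.30 rad/s.
Critical damping c_c = 2√(k·m) = 2√(16000 × 8.94) = 756.4 N·s/m, so ζ = c/c_c = 354/756.4 = 0.4680.
ω_d = ω_n√(1 − ζ²) = 42.30 × √(1 − 0.219) = 37.39 rad/s.

37.4 rad/s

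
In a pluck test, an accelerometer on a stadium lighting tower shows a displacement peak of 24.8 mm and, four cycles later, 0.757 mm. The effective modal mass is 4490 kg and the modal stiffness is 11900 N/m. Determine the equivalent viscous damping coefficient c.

2010 N·s/m

Logarithmic decrement δ = (1/n)·ln(x₀/x_n) = (1/4)·ln(24.8/0.757) = (1/4)·ln(32.76) = 0.8723.
ζ = δ/√(4π² + δ²) = 0.8723/√(39.48 + 0.761) = 0.8723/6.343 = 0.1375.
c = ζ · 2√(km) = 0.1375 × 2√(11900 × 4490) = 0.1375 × 14620 = 2010 N·s/m.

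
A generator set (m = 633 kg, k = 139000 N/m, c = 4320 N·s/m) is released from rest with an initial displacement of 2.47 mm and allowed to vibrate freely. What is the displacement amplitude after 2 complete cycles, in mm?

0.126 mm

ζ = c/(2√(km)) = 4320/(2√(139000 × 633)) = 4320/18760 = 0.2303.
Logarithmic decrement δ = 2πζ/√(1 − ζ²) = 2π × 0.2303/√(1 − 0.0530) = 1.487.
After n cycles, x_n/x₀ = e^(−nδ), so x_2 = 2.47 × e^(−2 × 1.487) = 2.47 × 0.05112 = 0.1263 mm.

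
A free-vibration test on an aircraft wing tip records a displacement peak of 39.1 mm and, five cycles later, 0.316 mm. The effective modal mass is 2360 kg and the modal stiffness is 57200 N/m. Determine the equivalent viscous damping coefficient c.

Logarithmic decrement δ = (1/n)·ln(x₀/x_n) = (1/5)·ln(39.1/0.316) = (1/5)·ln(123.7) = 0.9636.
ζ = δ/√(4π² + δ²) = 0.9636/√(39.48 + 0.929) = 0.9636/6.357 = 0.1516.
c = ζ · 2√(km) = 0.1516 × 2√(57200 × 2360) = 0.1516 × 23240 = 3523 N·s/m.

3520 N·s/m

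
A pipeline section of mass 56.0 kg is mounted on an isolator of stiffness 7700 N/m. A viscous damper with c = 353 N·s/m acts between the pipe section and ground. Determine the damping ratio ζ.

0.269

ω_n = √(k/m) = √(7700/56.0) = 11.73 rad/s.
Critical damping c_c = 2√(k·m) = 2√(7700 × 56.0) = 1313 N·s/m, so ζ = c/c_c = 353/1313 = 0.2688.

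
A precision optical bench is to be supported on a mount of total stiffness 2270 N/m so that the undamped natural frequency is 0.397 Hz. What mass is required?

365 kg

ω_n = 2πf_n = 2π × 0.397 = 2.494 rad/s.
m = k/ω_n² = 2270/2.494² = 2270/6.222 = 364.8 kg.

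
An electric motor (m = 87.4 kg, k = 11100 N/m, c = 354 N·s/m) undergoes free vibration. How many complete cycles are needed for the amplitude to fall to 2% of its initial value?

ζ = c/(2√(km)) = 354/(2√(11100 × 87.4)) = 354/1970 = 0.1797.
Logarithmic decrement δ = 2πζ/√(1 − ζ²) = 2π × 0.1797/√(1 − 0.0323) = 1.148.
x_n/x₀ = e^(−nδ) ≤ 0.02; take ln: n ≥ ln(1/0.02)/δ = 3.912/1.148 = 3.408.
So 4 complete cycles are required.

4 cycles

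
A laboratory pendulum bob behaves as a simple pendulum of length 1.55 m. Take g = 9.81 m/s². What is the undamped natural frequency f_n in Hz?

0.400 Hz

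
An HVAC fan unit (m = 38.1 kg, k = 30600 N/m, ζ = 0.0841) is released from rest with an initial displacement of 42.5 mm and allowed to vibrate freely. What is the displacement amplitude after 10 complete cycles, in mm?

Logarithmic decrement δ = 2πζ/√(1 − ζ²) = 2π × 0.08410/√(1 − 0.00707) = 0.5303.
After n cycles, x_n/x₀ = e^(−nδ), so x_10 = 42.5 × e^(−10 × 0.5303) = 42.5 × 0.004977 = 0.2115 mm.

0.212 mm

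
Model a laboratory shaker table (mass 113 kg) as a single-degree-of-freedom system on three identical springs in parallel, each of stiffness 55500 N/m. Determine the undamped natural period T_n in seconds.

Parallel springs add: k_eq = 3 × 55500 = 166500 N/m.
ω_n = √(k_eq/m) = √(166500/113) = √1473 = 38.39 rad/s.
T_n = 2π/ω_n = 6.283/38.39 = 0.1637 s.

0.164 s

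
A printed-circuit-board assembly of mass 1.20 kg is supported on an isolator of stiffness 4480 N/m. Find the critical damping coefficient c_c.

c_c = 2√(k·m) = 2√(4480 × 1.20) = 2 × 73.32 = 146.6 N·s/m.

147 N·s/m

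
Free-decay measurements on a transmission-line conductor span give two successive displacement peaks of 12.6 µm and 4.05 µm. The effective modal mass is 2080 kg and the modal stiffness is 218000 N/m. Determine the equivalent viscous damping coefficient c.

Logarithmic decrement δ = (1/n)·ln(x₀/x_n) = (1/1)·ln(12.6/4.05) = (1/1)·ln(3.111) = 1.135.
ζ = δ/√(4π² + δ²) = 1.135/√(39.48 + 1.29) = 1.135/6.385 = 0.1778.
c = ζ · 2√(km) = 0.1778 × 2√(218000 × 2080) = 0.1778 × 42590 = 7571 N·s/m.

7570 N·s/m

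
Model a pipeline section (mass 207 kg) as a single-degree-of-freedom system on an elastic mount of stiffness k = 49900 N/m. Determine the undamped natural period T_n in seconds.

ω_n = √(k/m) = √(49900/207) = √241.1 = 15.53 rad/s.
T_n = 2π/ω_n = 6.283/15.53 = 0.4047 s.

0.405 s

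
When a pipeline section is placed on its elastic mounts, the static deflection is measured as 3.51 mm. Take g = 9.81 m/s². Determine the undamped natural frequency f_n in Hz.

ω_n = √(g/δ_st) = √(9.81/0.00351) = √2795 = 52.87 rad/s.
f_n = ω_n/(2π) = 52.87/6.283 = 8.414 Hz.

8.41 Hz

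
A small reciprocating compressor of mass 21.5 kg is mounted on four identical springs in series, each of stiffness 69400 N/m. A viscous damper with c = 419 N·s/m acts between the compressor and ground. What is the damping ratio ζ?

Series springs: 1/k_eq = 4/69400, so k_eq = 69400/4 = 17350 N/m.
ω_n = √(k_eq/m) = √(17350/21.5) = 28.41 rad/s.
Critical damping c_c = 2√(k_eq·m) = 2√(17350 × 21.5) = 1222 N·s/m, so ζ = c/c_c = 419/1222 = 0.3430.

0.343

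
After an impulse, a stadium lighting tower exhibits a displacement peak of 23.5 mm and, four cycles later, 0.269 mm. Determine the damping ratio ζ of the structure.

Logarithmic decrement δ = (1/n)·ln(x₀/x_n) = (1/4)·ln(23.5/0.269) = (1/4)·ln(87.36) = 1.118.
ζ = δ/√(4π² + δ²) = 1.118/√(39.48 + 1.25) = 1.118/6.382 = 0.1751.

0.175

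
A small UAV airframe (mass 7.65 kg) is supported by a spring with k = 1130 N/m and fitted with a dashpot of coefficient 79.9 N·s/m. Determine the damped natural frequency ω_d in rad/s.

11.0 rad/s

ω_n = √(k/m) = √(1130/7.65) = 12.15 rad/s.
Critical damping c_c = 2√(k·m) = 2√(1130 × 7.65) = 186.0 N·s/m, so ζ = c/c_c = 79.9/186.0 = 0.4297.
ω_d = ω_n√(1 − ζ²) = 12.15 × √(1 − 0.185) = 10.97 rad/s.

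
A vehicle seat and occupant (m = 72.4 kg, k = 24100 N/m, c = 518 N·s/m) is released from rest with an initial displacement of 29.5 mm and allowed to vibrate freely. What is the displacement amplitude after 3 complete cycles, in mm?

0.681 mm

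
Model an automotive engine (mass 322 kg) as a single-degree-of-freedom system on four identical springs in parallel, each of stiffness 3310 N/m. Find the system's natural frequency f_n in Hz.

Parallel springs add: k_eq = 4 × 3310 = 13240 N/m.
ω_n = √(k_eq/m) = √(13240/322) = √41.12 = 6.412 rad/s.
f_n = ω_n/(2π) = 6.412/6.283 = 1.021 Hz.

1.02 Hz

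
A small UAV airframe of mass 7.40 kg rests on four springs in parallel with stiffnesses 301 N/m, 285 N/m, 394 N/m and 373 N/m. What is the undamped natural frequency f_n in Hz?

2.15 Hz

Parallel springs add: k_eq = 301 + 285 + 394 + 373 = 1353 N/m.
ω_n = √(k_eq/m) = √(1353/7.40) = √182.8 = 13.52 rad/s.
f_n = ω_n/(2π) = 13.52/6.283 = 2.152 Hz.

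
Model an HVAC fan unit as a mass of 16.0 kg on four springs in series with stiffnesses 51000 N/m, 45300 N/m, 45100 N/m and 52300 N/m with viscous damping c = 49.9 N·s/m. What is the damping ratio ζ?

Series springs: 1/k_eq = 1/51000 + 1/45300 + 1/45100 + 1/52300 = 8.298×10^-5, so k_eq = 12050 N/m.
ω_n = √(k_eq/m) = √(12050/16.0) = 27.44 rad/s.
Critical damping c_c = 2√(k_eq·m) = 2√(12050 × 16.0) = 878.2 N·s/m, so ζ = c/c_c = 49.9/878.2 = 0.05682.

0.0568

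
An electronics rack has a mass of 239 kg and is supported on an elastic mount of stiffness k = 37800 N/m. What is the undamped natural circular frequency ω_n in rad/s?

ω_n = √(k/m) = √(37800/239) = √158.2 = 12.58 rad/s.

12.6 rad/s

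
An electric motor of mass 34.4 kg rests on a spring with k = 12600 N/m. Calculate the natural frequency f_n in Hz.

ω_n = √(k/m) = √(12600/34.4) = √366.3 = 19.14 rad/s.
f_n = ω_n/(2π) = 19.14/6.283 = 3.046 Hz.

3.05 Hz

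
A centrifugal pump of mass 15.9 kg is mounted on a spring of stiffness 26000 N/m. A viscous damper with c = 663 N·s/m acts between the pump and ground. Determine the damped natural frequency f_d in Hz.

ω_n = √(k/m) = √(26000/15.9) = 40.44 rad/s.
Critical damping c_c = 2√(k·m) = 2√(26000 × 15.9) = 1286 N·s/m, so ζ = c/c_c = 663/1286 = 0.5156.
ω_d = ω_n√(1 − ζ²) = 40.44 × √(1 − 0.266) = 34.65 rad/s.
f_d = ω_d/(2π) = 5.515 Hz.

5.51 Hz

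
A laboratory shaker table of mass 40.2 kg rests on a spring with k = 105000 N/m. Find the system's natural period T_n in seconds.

ω_n = √(k/m) = √(105000/40.2) = √2612 = 51.11 rad/s.
T_n = 2π/ω_n = 6.283/51.11 = 0.1229 s.

0.123 s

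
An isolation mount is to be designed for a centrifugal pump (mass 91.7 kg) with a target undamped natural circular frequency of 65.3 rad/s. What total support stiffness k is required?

391000 N/m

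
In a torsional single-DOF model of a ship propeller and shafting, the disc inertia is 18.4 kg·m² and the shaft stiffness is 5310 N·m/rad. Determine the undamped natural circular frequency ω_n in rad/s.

ω_n = √(k_t/J) = √(5310/18.4) = √288.6 = 16.99 rad/s.

17.0 rad/s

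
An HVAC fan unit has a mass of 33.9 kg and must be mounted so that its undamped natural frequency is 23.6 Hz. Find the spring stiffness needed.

ω_n = 2πf_n = 2π × 23.6 = 148.3 rad/s.
k = m·ω_n² = 33.9 × 148.3² = 33.9 × 21990 = 745400 N/m.

745000 N/m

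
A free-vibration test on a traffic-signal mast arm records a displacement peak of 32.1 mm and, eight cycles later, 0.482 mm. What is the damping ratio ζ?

Logarithmic decrement δ = (1/n)·ln(x₀/x_n) = (1/8)·ln(32.1/0.482) = (1/8)·ln(66.60) = 0.5248.
ζ = δ/√(4π² + δ²) = 0.5248/√(39.48 + 0.275) = 0.5248/6.305 = 0.08324.

0.0832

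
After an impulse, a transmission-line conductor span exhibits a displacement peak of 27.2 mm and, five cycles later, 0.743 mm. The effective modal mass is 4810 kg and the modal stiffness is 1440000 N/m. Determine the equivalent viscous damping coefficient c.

Logarithmic decrement δ = (1/n)·ln(x₀/x_n) = (1/5)·ln(27.2/0.743) = (1/5)·ln(36.61) = 0.7201.
ζ = δ/√(4π² + δ²) = 0.7201/√(39.48 + 0.518) = 0.7201/6.324 = 0.1139.
c = ζ · 2√(km) = 0.1139 × 2√(1440000 × 4810) = 0.1139 × 166400 = 18950 N·s/m.

19000 N·s/m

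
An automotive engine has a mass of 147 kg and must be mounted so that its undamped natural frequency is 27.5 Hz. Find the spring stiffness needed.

4390000 N/m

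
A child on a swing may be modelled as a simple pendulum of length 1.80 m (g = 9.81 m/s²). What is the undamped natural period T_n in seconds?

For a simple pendulum ω_n = √(g/L) = √(9.81/1.80) = √5.450 = 2.335 rad/s.
T_n = 2π/ω_n = 6.283/2.335 = 2.691 s.

2.69 s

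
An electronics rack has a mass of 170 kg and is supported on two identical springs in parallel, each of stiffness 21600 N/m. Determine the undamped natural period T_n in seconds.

Parallel springs add: k_eq = 2 × 21600 = 43200 N/m.
ω_n = √(k_eq/m) = √(43200/170) = √254.1 = 15.94 rad/s.
T_n = 2π/ω_n = 6.283/15.94 = 0.3942 s.

0.394 s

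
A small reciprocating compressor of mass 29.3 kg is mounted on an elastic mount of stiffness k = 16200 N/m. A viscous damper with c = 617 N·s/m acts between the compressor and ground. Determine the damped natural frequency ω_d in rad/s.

21.0 rad/s

ω_n = √(k/m) = √(16200/29.3) = 23.51 rad/s.
Critical damping c_c = 2√(k·m) = 2√(16200 × 29.3) = 1378 N·s/m, so ζ = c/c_c = 617/1378 = 0.4478.
ω_d = ω_n√(1 − ζ²) = 23.51 × √(1 − 0.201) = 21.02 rad/s.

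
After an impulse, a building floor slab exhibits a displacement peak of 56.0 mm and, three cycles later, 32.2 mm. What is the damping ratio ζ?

Logarithmic decrement δ = (1/n)·ln(x₀/x_n) = (1/3)·ln(56.0/32.2) = (1/3)·ln(1.739) = 0.1845.
ζ = δ/√(4π² + δ²) = 0.1845/√(39.48 + 0.0340) = 0.1845/6.286 = 0.02935.

0.0293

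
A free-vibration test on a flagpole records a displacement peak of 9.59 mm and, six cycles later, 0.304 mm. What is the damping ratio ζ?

Logarithmic decrement δ = (1/n)·ln(x₀/x_n) = (1/6)·ln(9.59/0.304) = (1/6)·ln(31.55) = 0.5752.
ζ = δ/√(4π² + δ²) = 0.5752/√(39.48 + 0.331) = 0.5752/6.309 = 0.09117.

0.0912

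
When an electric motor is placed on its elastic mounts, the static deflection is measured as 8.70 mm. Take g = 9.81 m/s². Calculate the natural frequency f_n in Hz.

5.34 Hz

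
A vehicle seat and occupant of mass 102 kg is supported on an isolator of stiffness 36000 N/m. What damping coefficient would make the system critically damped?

3830 N·s/m

c_c = 2√(k·m) = 2√(36000 × 102) = 2 × 1916 = 3832 N·s/m.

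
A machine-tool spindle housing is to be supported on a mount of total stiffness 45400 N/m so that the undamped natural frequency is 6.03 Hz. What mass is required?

31.6 kg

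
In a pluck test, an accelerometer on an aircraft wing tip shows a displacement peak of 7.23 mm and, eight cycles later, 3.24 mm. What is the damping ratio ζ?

Logarithmic decrement δ = (1/n)·ln(x₀/x_n) = (1/8)·ln(7.23/3.24) = (1/8)·ln(2.231) = 0.1003.
ζ = δ/√(4π² + δ²) = 0.1003/√(39.48 + 0.0101) = 0.1003/6.284 = 0.01597.

0.0160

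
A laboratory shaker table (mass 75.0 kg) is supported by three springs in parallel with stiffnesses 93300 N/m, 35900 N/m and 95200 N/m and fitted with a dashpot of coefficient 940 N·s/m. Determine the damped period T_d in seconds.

Parallel springs add: k_eq = 93300 + 35900 + 95200 = 224400 N/m.
ω_n = √(k_eq/m) = √(224400/75.0) = 54.70 rad/s.
Critical damping c_c = 2√(k_eq·m) = 2√(224400 × 75.0) = 8205 N·s/m, so ζ = c/c_c = 940/8205 = 0.1146.
ω_d = ω_n√(1 − ζ²) = 54.70 × √(1 − 0.0131) = 54.34 rad/s.
T_d = 2π/ω_d = 0.1156 s.

0.116 s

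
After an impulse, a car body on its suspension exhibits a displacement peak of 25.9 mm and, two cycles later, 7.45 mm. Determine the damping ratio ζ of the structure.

Logarithmic decrement δ = (1/n)·ln(x₀/x_n) = (1/2)·ln(25.9/7.45) = (1/2)·ln(3.477) = 0.6230.
ζ = δ/√(4π² + δ²) = 0.6230/√(39.48 + 0.388) = 0.6230/6.314 = 0.09867.

0.0987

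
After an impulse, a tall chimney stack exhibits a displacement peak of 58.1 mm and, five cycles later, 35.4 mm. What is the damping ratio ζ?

Logarithmic decrement δ = (1/n)·ln(x₀/x_n) = (1/5)·ln(58.1/35.4) = (1/5)·ln(1.641) = 0.09909.
ζ = δ/√(4π² + δ²) = 0.09909/√(39.48 + 0.00982) = 0.09909/6.284 = 0.01577.

0.0158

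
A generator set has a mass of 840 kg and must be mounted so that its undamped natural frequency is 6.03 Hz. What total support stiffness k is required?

1210000 N/m

ω_n = 2πf_n = 2π × 6.03 = 37.89 rad/s.
k = m·ω_n² = 840 × 37.89² = 840 × 1435 = 1206000 N/m.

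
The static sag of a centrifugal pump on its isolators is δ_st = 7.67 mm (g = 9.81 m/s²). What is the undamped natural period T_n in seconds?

0.176 s

ω_n = √(g/δ_st) = √(9.81/0.00767) = √1279 = 35.76 rad/s.
T_n = 2π/ω_n = 6.283/35.76 = 0.1757 s.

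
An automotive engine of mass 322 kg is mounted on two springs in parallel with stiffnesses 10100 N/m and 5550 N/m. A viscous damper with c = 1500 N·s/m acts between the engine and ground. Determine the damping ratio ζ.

0.334

Parallel springs add: k_eq = 10100 + 5550 = 15650 N/m.
ω_n = √(k_eq/m) = √(15650/322) = 6.972 rad/s.
Critical damping c_c = 2√(k_eq·m) = 2√(15650 × 322) = 4490 N·s/m, so ζ = c/c_c = 1500/4490 = 0.3341.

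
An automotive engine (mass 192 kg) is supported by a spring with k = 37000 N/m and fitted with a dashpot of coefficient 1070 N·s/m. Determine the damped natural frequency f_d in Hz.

ω_n = √(k/m) = √(37000/192) = 13.88 rad/s.
Critical damping c_c = 2√(k·m) = 2√(37000 × 192) = 5331 N·s/m, so ζ = c/c_c = 1070/5331 = 0.2007.
ω_d = ω_n√(1 − ζ²) = 13.88 × √(1 − 0.0403) = 13.60 rad/s.
f_d = ω_d/(2π) = 2.164 Hz.

2.16 Hz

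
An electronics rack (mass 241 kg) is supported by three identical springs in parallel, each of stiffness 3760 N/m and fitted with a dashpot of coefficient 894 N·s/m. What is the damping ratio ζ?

Parallel springs add: k_eq = 3 × 3760 = 11280 N/m.
ω_n = √(k_eq/m) = √(11280/241) = 6.841 rad/s.
Critical damping c_c = 2√(k_eq·m) = 2√(11280 × 241) = 3298 N·s/m, so ζ = c/c_c = 894/3298 = 0.2711.

0.271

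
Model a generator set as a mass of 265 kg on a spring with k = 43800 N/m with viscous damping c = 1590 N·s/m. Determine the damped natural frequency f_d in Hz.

ω_n = √(k/m) = √(43800/265) = 12.86 rad/s.
Critical damping c_c = 2√(k·m) = 2√(43800 × 265) = 6814 N·s/m, so ζ = c/c_c = 1590/6814 = 0.2333.
ω_d = ω_n√(1 − ζ²) = 12.86 × √(1 − 0.0545) = 12.50 rad/s.
f_d = ω_d/(2π) = 1.990 Hz.

1.99 Hz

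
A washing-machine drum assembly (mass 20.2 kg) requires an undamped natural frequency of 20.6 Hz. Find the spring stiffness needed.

ω_n = 2πf_n = 2π × 20.6 = 129.4 rad/s.
k = m·ω_n² = 20.2 × 129.4² = 20.2 × 16750 = 338400 N/m.

338000 N/m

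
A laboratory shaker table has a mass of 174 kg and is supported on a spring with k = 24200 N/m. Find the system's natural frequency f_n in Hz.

ω_n = √(k/m) = √(24200/174) = √139.1 = 11.79 rad/s.
f_n = ω_n/(2π) = 11.79/6.283 = 1.877 Hz.

1.88 Hz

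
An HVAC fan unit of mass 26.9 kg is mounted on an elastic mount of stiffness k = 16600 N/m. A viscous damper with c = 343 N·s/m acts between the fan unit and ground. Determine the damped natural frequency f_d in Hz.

ω_n = √(k/m) = √(16600/26.9) = 24.84 rad/s.
Critical damping c_c = 2√(k·m) = 2√(16600 × 26.9) = 1336 N·s/m, so ζ = c/c_c = 343/1336 = 0.2566.
ω_d = ω_n√(1 − ζ²) = 24.84 × √(1 − 0.0659) = 24.01 rad/s.
f_d = ω_d/(2π) = 3.821 Hz.

3.82 Hz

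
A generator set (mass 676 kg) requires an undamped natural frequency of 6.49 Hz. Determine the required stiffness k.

1120000 N/m

ω_n = 2πf_n = 2π × 6.49 = 40.78 rad/s.
k = m·ω_n² = 676 × 40.78² = 676 × 1663 = 1124000 N/m.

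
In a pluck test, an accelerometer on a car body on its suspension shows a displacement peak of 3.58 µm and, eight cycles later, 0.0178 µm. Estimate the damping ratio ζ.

Logarithmic decrement δ = (1/n)·ln(x₀/x_n) = (1/8)·ln(3.58/0.0178) = (1/8)·ln(201.1) = 0.6630.
ζ = δ/√(4π² + δ²) = 0.6630/√(39.48 + 0.440) = 0.6630/6.318 = 0.1049.

0.105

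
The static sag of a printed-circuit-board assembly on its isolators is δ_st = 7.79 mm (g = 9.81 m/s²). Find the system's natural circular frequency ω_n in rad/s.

35.5 rad/s

ω_n = √(g/δ_st) = √(9.81/0.00779) = √1259 = 35.49 rad/s.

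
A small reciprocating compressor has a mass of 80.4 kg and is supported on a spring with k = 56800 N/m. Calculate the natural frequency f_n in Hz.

ω_n = √(k/m) = √(56800/80.4) = √706.5 = 26.58 rad/s.
f_n = ω_n/(2π) = 26.58/6.283 = 4.230 Hz.

4.23 Hz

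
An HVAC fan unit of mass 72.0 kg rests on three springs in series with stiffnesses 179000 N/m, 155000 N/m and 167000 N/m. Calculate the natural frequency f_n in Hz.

4.42 Hz

Series springs: 1/k_eq = 1/179000 + 1/155000 + 1/167000 = 1.803×10^-5, so k_eq = 55470 N/m.
ω_n = √(k_eq/m) = √(55470/72.0) = √770.5 = 27.76 rad/s.
f_n = ω_n/(2π) = 27.76/6.283 = 4.418 Hz.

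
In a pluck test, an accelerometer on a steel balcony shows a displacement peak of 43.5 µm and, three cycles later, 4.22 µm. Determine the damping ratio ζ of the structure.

Logarithmic decrement δ = (1/n)·ln(x₀/x_n) = (1/3)·ln(43.5/4.22) = (1/3)·ln(10.31) = 0.7776.
ζ = δ/√(4π² + δ²) = 0.7776/√(39.48 + 0.605) = 0.7776/6.331 = 0.1228.

0.123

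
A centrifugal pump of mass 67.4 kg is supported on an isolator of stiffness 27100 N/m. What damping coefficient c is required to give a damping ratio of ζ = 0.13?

351 N·s/m

c_c = 2√(k·m) = 2√(27100 × 67.4) = 2703 N·s/m.
c = ζ·c_c = 0.13 × 2703 = 351.4 N·s/m.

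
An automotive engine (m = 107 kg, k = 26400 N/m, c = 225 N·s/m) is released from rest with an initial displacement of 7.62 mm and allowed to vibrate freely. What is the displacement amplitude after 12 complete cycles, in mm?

ζ = c/(2√(km)) = 225/(2√(26400 × 107)) = 225/3361 = 0.06694.
Logarithmic decrement δ = 2πζ/√(1 − ζ²) = 2π × 0.06694/√(1 − 0.00448) = 0.4215.
After n cycles, x_n/x₀ = e^(−nδ), so x_12 = 7.62 × e^(−12 × 0.4215) = 7.62 × 0.006357 = 0.04844 mm.

0.0484 mm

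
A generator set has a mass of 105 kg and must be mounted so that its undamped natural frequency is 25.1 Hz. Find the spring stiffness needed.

2610000 N/m

ω_n = 2πf_n = 2π × 25.1 = 157.7 rad/s.
k = m·ω_n² = 105 × 157.7² = 105 × 24870 = 2612000 N/m.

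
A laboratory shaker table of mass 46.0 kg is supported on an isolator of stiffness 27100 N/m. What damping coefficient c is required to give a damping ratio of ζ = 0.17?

380 N·s/m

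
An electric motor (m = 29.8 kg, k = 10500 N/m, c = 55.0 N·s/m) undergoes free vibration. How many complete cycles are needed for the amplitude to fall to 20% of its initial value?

6 cycles

ζ = c/(2√(km)) = 55.0/(2√(10500 × 29.8)) = 55.0/1119 = 0.04916.
Logarithmic decrement δ = 2πζ/√(1 − ζ²) = 2π × 0.04916/√(1 − 0.00242) = 0.3093.
x_n/x₀ = e^(−nδ) ≤ 0.2; take ln: n ≥ ln(1/0.2)/δ = 1.609/0.3093 = 5.204.
So 6 complete cycles are required.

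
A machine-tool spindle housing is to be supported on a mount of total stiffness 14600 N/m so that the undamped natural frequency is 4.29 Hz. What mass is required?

20.1 kg

ω_n = 2πf_n = 2π × 4.29 = 26.95 rad/s.
m = k/ω_n² = 14600/26.95² = 14600/726.6 = 20.09 kg.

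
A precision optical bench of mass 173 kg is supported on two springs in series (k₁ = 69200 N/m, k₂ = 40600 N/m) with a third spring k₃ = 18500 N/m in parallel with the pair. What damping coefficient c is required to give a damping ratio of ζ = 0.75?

4140 N·s/m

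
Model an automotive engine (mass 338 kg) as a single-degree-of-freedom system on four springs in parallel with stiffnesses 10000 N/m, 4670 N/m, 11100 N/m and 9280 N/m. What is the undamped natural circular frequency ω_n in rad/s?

10.2 rad/s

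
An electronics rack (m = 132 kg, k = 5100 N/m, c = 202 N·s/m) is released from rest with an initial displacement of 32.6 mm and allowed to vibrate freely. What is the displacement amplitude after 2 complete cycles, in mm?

6.86 mm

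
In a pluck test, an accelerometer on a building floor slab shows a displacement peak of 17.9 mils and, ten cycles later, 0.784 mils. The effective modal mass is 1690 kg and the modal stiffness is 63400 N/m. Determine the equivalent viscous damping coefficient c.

1030 N·s/m

Logarithmic decrement δ = (1/n)·ln(x₀/x_n) = (1/10)·ln(17.9/0.784) = (1/10)·ln(22.83) = 0.3128.
ζ = δ/√(4π² + δ²) = 0.3128/√(39.48 + 0.0979) = 0.3128/6.291 = 0.04972.
c = ζ · 2√(km) = 0.04972 × 2√(63400 × 1690) = 0.04972 × 20700 = 1029 N·s/m.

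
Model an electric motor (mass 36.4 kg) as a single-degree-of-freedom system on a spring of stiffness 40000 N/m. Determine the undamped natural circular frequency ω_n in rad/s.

33.1 rad/s

ω_n = √(k/m) = √(40000/36.4) = √1099 = 33.15 rad/s.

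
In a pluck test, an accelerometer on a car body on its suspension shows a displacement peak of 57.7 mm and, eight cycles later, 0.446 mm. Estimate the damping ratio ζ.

0.0963

Logarithmic decrement δ = (1/n)·ln(x₀/x_n) = (1/8)·ln(57.7/0.446) = (1/8)·ln(129.4) = 0.6078.
ζ = δ/√(4π² + δ²) = 0.6078/√(39.48 + 0.369) = 0.6078/6.313 = 0.09629.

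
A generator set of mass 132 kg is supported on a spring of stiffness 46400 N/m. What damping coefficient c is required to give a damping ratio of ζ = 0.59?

2920 N·s/m

c_c = 2√(k·m) = 2√(46400 × 132) = 4950 N·s/m.
c = ζ·c_c = 0.59 × 4950 = 2920 N·s/m.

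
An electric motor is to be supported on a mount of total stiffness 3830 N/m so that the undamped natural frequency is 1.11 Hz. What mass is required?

78.7 kg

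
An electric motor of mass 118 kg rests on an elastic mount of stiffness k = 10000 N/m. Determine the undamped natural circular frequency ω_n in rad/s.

9.21 rad/s

ω_n = √(k/m) = √(10000/118) = √84.75 = 9.206 rad/s.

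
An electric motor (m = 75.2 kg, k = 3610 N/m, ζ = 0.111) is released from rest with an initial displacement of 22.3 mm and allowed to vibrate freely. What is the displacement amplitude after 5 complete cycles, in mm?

Logarithmic decrement δ = 2πζ/√(1 − ζ²) = 2π × 0.1110/√(1 − 0.0123) = 0.7018.
After n cycles, x_n/x₀ = e^(−nδ), so x_5 = 22.3 × e^(−5 × 0.7018) = 22.3 × 0.02993 = 0.6675 mm.

0.667 mm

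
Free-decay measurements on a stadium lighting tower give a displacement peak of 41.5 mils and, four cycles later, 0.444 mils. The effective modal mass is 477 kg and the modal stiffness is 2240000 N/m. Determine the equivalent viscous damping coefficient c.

Logarithmic decrement δ = (1/n)·ln(x₀/x_n) = (1/4)·ln(41.5/0.444) = (1/4)·ln(93.47) = 1.134.
ζ = δ/√(4π² + δ²) = 1.134/√(39.48 + 1.29) = 1.134/6.385 = 0.1777.
c = ζ · 2√(km) = 0.1777 × 2√(2240000 × 477) = 0.1777 × 65380 = 11620 N·s/m.

11600 N·s/m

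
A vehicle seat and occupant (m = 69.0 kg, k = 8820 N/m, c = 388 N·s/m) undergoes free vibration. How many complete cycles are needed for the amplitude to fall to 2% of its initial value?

3 cycles

ζ = c/(2√(km)) = 388/(2√(8820 × 69.0)) = 388/1560 = 0.2487.
Logarithmic decrement δ = 2πζ/√(1 − ζ²) = 2π × 0.2487/√(1 − 0.0618) = 1.613.
x_n/x₀ = e^(−nδ) ≤ 0.02; take ln: n ≥ ln(1/0.02)/δ = 3.912/1.613 = 2.425.
So 3 complete cycles are required.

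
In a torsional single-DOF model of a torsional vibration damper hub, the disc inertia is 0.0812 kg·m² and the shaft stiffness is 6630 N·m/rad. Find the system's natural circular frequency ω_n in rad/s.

286 rad/s

ω_n = √(k_t/J) = √(6630/0.0812) = √81650 = 285.7 rad/s.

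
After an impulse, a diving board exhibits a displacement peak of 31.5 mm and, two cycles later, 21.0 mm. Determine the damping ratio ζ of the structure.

0.0322

Logarithmic decrement δ = (1/n)·ln(x₀/x_n) = (1/2)·ln(31.5/21.0) = (1/2)·ln(1.500) = 0.2027.
ζ = δ/√(4π² + δ²) = 0.2027/√(39.48 + 0.0411) = 0.2027/6.286 = 0.03225.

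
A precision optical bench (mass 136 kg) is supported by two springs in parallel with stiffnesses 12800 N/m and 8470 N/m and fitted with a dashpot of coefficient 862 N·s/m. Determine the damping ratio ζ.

0.253

Parallel springs add: k_eq = 12800 + 8470 = 21270 N/m.
ω_n = √(k_eq/m) = √(21270/136) = 12.51 rad/s.
Critical damping c_c = 2√(k_eq·m) = 2√(21270 × 136) = 3402 N·s/m, so ζ = c/c_c = 862/3402 = 0.2534.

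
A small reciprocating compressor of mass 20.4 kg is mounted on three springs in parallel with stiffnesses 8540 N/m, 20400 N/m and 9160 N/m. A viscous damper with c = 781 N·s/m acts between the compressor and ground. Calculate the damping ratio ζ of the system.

Parallel springs add: k_eq = 8540 + 20400 + 9160 = 38100 N/m.
ω_n = √(k_eq/m) = √(38100/20.4) = 43.22 rad/s.
Critical damping c_c = 2√(k_eq·m) = 2√(38100 × 20.4) = 1763 N·s/m, so ζ = c/c_c = 781/1763 = 0.4429.

0.443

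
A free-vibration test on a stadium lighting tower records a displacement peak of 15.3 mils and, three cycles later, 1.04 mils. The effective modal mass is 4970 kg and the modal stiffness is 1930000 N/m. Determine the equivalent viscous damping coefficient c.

27700 N·s/m

Logarithmic decrement δ = (1/n)·ln(x₀/x_n) = (1/3)·ln(15.3/1.04) = (1/3)·ln(14.71) = 0.8962.
ζ = δ/√(4π² + δ²) = 0.8962/√(39.48 + 0.803) = 0.8962/6.347 = 0.1412.
c = ζ · 2√(km) = 0.1412 × 2√(1930000 × 4970) = 0.1412 × 195900 = 27660 N·s/m.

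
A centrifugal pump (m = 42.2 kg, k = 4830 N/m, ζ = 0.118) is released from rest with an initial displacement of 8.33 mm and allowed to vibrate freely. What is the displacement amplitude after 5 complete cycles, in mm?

0.199 mm

Logarithmic decrement δ = 2πζ/√(1 − ζ²) = 2π × 0.1180/√(1 − 0.0139) = 0.7466.
After n cycles, x_n/x₀ = e^(−nδ), so x_5 = 8.33 × e^(−5 × 0.7466) = 8.33 × 0.02392 = 0.1992 mm.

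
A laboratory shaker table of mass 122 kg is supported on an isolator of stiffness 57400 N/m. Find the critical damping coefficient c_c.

5290 N·s/m

c_c = 2√(k·m) = 2√(57400 × 122) = 2 × 2646 = 5293 N·s/m.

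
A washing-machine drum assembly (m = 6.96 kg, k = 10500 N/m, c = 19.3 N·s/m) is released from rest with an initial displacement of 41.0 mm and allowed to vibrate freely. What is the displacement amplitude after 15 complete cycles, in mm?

ζ = c/(2√(km)) = 19.3/(2√(10500 × 6.96)) = 19.3/540.7 = 0.03570.
Logarithmic decrement δ = 2πζ/√(1 − ζ²) = 2π × 0.03570/√(1 − 0.00127) = 0.2244.
After n cycles, x_n/x₀ = e^(−nδ), so x_15 = 41.0 × e^(−15 × 0.2244) = 41.0 × 0.03451 = 1.415 mm.

1.41 mm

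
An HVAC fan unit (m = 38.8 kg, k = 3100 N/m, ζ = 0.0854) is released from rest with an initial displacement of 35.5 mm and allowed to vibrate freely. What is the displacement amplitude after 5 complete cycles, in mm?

Logarithmic decrement δ = 2πζ/√(1 − ζ²) = 2π × 0.08540/√(1 − 0.00729) = 0.5386.
After n cycles, x_n/x₀ = e^(−nδ), so x_5 = 35.5 × e^(−5 × 0.5386) = 35.5 × 0.06769 = 2.403 mm.

2.40 mm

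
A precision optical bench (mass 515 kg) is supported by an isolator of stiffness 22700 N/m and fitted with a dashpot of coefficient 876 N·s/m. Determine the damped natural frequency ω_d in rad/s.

ω_n = √(k/m) = √(22700/515) = 6.639 rad/s.
Critical damping c_c = 2√(k·m) = 2√(22700 × 515) = 6838 N·s/m, so ζ = c/c_c = 876/6838 = 0.1281.
ω_d = ω_n√(1 − ζ²) = 6.639 × √(1 − 0.0164) = 6.584 rad/s.

6.58 rad/s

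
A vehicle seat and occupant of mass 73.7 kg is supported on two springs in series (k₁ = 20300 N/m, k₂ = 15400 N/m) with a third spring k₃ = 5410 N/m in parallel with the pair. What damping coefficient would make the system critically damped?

Series pair: k_s = k₁k₂/(k₁+k₂) = (20300)(15400)/(20300 + 15400) = 8757 N/m. In parallel with k₃: k_eq = 8757 + 5410 = 14170 N/m.
c_c = 2√(k_eq·m) = 2√(14170 × 73.7) = 2 × 1022 = 2044 N·s/m.

2040 N·s/m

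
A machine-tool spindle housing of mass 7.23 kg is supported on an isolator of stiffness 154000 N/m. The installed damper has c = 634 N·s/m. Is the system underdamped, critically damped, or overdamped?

c_c = 2√(k·m) = 2110 N·s/m; ζ = c/c_c = 634/2110 = 0.300.
Since ζ < 1 the system is underdamped.

underdamped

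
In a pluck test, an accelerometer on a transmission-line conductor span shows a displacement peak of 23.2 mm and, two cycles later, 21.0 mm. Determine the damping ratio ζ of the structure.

Logarithmic decrement δ = (1/n)·ln(x₀/x_n) = (1/2)·ln(23.2/21.0) = (1/2)·ln(1.105) = 0.04981.
ζ = δ/√(4π² + δ²) = 0.04981/√(39.48 + 0.00248) = 0.04981/6.283 = 0.007928.

0.00793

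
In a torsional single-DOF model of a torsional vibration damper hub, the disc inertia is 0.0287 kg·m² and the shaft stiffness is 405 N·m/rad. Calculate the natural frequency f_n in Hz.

18.9 Hz

ω_n = √(k_t/J) = √(405/0.0287) = √14110 = 118.8 rad/s.
f_n = ω_n/(2π) = 118.8/6.283 = 18.91 Hz.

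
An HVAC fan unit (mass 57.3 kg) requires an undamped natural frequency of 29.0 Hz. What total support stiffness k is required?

1900000 N/m

ω_n = 2πf_n = 2π × 29.0 = 182.2 rad/s.
k = m·ω_n² = 57.3 × 182.2² = 57.3 × 33200 = 1902000 N/m.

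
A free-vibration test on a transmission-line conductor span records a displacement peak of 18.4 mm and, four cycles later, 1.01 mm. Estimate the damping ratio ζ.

Logarithmic decrement δ = (1/n)·ln(x₀/x_n) = (1/4)·ln(18.4/1.01) = (1/4)·ln(18.22) = 0.7256.
ζ = δ/√(4π² + δ²) = 0.7256/√(39.48 + 0.526) = 0.7256/6.325 = 0.1147.

0.115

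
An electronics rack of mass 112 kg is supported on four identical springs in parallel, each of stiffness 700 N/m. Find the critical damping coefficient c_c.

1120 N·s/m

Parallel springs add: k_eq = 4 × 700 = 2800 N/m.
c_c = 2√(k_eq·m) = 2√(2800 × 112) = 2 × 560.0 = 1120 N·s/m.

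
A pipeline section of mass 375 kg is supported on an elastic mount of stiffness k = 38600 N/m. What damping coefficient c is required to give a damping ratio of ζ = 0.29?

2210 N·s/m

c_c = 2√(k·m) = 2√(38600 × 375) = 7609 N·s/m.
c = ζ·c_c = 0.29 × 7609 = 2207 N·s/m.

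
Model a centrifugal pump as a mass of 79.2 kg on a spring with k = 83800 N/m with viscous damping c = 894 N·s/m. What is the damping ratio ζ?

0.174

ω_n = √(k/m) = √(83800/79.2) = 32.53 rad/s.
Critical damping c_c = 2√(k·m) = 2√(83800 × 79.2) = 5152 N·s/m, so ζ = c/c_c = 894/5152 = 0.1735.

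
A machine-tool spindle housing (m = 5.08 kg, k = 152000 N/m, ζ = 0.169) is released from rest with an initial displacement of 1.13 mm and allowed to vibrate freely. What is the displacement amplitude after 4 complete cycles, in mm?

Logarithmic decrement δ = 2πζ/√(1 − ζ²) = 2π × 0.1690/√(1 − 0.0286) = 1.077.
After n cycles, x_n/x₀ = e^(−nδ), so x_4 = 1.13 × e^(−4 × 1.077) = 1.13 × 0.01344 = 0.01519 mm.

0.0152 mm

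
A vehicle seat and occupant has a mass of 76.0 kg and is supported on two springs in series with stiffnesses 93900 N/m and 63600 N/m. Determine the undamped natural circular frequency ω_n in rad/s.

22.3 rad/s

Series springs: 1/k_eq = 1/93900 + 1/63600 = 2.637×10^-5, so k_eq = 37920 N/m.
ω_n = √(k_eq/m) = √(37920/76.0) = √498.9 = 22.34 rad/s.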